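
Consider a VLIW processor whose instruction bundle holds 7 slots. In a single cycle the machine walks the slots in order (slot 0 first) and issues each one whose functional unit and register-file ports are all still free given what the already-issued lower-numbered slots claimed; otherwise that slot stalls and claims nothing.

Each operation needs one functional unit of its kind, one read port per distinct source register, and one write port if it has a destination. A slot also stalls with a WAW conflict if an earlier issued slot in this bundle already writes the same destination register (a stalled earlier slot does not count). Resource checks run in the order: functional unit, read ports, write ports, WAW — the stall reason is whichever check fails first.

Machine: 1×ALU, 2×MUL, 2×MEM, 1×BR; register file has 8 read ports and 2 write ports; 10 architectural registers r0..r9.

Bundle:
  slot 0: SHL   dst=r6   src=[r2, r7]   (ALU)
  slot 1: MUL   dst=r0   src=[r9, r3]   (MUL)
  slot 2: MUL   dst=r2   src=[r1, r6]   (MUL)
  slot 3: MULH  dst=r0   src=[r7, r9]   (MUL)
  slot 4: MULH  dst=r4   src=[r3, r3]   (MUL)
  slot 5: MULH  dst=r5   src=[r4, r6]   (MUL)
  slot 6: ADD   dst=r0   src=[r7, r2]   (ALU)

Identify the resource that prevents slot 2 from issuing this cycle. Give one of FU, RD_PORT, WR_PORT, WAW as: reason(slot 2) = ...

reason(slot 2) = WR_PORT

#0 ALU src=r2,r7 dispatched  <A:0 Mu:2 Ld:2 B:1 rd:6 wr:1>
#1 MUL src=r9,r3 dispatched  <A:0 Mu:1 Ld:2 B:1 rd:4 wr:0>
#2 MUL src=r1,r6 held:WR_PORT  <A:0 Mu:1 Ld:2 B:1 rd:4 wr:0>
#3 MUL src=r7,r9 held:WR_PORT  <A:0 Mu:1 Ld:2 B:1 rd:4 wr:0>
#4 MUL src=r3,r3 held:WR_PORT  <A:0 Mu:1 Ld:2 B:1 rd:4 wr:0>
#5 MUL src=r4,r6 held:WR_PORT  <A:0 Mu:1 Ld:2 B:1 rd:4 wr:0>
#6 ALU src=r7,r2 held:FU  <A:0 Mu:1 Ld:2 B:1 rd:4 wr:0>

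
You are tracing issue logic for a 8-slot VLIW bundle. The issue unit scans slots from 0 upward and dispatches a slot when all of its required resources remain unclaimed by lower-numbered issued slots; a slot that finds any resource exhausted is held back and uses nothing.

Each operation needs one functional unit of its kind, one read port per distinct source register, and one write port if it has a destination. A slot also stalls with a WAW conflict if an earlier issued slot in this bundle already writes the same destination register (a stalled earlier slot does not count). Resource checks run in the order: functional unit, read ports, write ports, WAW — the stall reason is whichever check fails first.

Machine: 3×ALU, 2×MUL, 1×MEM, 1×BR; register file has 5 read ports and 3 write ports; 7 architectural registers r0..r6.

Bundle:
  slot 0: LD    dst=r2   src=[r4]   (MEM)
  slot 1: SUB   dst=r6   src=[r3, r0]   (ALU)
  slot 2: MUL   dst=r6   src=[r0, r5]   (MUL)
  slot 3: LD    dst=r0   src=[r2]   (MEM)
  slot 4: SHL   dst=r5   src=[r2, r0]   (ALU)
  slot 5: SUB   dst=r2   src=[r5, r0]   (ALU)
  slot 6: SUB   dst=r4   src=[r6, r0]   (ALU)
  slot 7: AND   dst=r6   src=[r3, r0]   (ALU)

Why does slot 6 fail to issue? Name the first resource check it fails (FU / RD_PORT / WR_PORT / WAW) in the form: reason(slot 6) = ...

slot 0 (MEM): ISSUE — free A3,Mu2,Ld0,B1 rp4 wp2
slot 1 (ALU): ISSUE — free A2,Mu2,Ld0,B1 rp2 wp1
slot 2 (MUL): stall WAW — free A2,Mu2,Ld0,B1 rp2 wp1
slot 3 (MEM): stall FU — free A2,Mu2,Ld0,B1 rp2 wp1
slot 4 (ALU): ISSUE — free A1,Mu2,Ld0,B1 rp0 wp0
slot 5 (ALU): stall RD_PORT — free A1,Mu2,Ld0,B1 rp0 wp0
slot 6 (ALU): stall RD_PORT — free A1,Mu2,Ld0,B1 rp0 wp0
slot 7 (ALU): stall RD_PORT — free A1,Mu2,Ld0,B1 rp0 wp0

reason(slot 6) = RD_PORT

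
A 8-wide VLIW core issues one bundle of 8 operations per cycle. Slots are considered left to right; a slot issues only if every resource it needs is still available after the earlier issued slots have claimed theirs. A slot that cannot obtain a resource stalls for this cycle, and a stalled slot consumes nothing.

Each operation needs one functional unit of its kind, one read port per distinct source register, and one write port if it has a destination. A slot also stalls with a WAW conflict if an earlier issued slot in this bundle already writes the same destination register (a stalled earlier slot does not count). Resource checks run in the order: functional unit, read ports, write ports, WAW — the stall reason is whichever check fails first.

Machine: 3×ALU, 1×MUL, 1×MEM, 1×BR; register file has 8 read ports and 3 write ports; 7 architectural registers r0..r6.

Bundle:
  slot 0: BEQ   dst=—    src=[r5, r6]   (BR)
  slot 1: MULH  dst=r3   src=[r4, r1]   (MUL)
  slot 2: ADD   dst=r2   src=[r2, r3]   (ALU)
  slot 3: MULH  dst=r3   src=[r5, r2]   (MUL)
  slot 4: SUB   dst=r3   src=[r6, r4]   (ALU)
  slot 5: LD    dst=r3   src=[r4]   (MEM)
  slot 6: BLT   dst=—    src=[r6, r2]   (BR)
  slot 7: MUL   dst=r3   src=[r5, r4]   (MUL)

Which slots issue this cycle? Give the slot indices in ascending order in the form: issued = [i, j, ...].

issued = [0, 1, 2]

slot 0 (BR): ISSUE — free A3,Mu1,Ld1,B0 rp6 wp3
slot 1 (MUL): ISSUE — free A3,Mu0,Ld1,B0 rp4 wp2
slot 2 (ALU): ISSUE — free A2,Mu0,Ld1,B0 rp2 wp1
slot 3 (MUL): stall FU — free A2,Mu0,Ld1,B0 rp2 wp1
slot 4 (ALU): stall WAW — free A2,Mu0,Ld1,B0 rp2 wp1
slot 5 (MEM): stall WAW — free A2,Mu0,Ld1,B0 rp2 wp1
slot 6 (BR): stall FU — free A2,Mu0,Ld1,B0 rp2 wp1
slot 7 (MUL): stall FU — free A2,Mu0,Ld1,B0 rp2 wp1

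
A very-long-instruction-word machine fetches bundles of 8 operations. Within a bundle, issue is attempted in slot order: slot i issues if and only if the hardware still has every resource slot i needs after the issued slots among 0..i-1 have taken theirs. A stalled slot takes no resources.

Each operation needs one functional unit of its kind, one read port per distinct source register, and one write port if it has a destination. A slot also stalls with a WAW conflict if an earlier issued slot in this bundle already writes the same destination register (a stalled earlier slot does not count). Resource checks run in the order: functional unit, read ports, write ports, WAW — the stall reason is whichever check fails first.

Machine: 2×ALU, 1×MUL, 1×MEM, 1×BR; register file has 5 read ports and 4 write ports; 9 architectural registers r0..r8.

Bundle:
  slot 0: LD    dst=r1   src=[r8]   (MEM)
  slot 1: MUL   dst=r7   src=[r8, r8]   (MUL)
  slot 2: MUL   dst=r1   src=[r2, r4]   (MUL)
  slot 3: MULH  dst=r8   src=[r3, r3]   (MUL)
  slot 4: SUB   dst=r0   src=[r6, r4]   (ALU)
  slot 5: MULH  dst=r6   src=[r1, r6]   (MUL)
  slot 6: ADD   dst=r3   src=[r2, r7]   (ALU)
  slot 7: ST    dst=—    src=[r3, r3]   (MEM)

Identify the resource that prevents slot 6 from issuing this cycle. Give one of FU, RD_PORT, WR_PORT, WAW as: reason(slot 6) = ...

slot 0 (MEM): ISSUE — free A2,Mu1,Ld0,B1 rp4 wp3
slot 1 (MUL): ISSUE — free A2,Mu0,Ld0,B1 rp3 wp2
slot 2 (MUL): stall FU — free A2,Mu0,Ld0,B1 rp3 wp2
slot 3 (MUL): stall FU — free A2,Mu0,Ld0,B1 rp3 wp2
slot 4 (ALU): ISSUE — free A1,Mu0,Ld0,B1 rp1 wp1
slot 5 (MUL): stall FU — free A1,Mu0,Ld0,B1 rp1 wp1
slot 6 (ALU): stall RD_PORT — free A1,Mu0,Ld0,B1 rp1 wp1
slot 7 (MEM): stall FU — free A1,Mu0,Ld0,B1 rp1 wp1

reason(slot 6) = RD_PORT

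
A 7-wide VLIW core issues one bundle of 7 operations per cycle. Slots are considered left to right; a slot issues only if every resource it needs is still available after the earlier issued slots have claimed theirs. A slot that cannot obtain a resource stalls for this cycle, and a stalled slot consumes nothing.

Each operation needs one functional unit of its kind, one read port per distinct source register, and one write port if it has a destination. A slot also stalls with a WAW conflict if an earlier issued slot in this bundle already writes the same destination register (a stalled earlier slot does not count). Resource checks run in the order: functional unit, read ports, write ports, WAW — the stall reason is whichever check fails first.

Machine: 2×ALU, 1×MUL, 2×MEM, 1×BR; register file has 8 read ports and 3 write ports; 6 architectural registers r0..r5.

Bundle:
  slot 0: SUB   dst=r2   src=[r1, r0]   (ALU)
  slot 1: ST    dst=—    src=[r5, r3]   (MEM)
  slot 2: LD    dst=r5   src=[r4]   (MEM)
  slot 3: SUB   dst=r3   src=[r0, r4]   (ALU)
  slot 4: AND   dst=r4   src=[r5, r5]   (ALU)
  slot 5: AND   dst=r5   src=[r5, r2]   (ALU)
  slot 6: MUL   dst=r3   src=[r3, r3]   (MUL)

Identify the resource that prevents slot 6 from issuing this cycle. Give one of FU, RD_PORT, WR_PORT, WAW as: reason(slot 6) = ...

[0] ALU needs rd=2 wr=1: ok; after: ALU=1 MUL=1 MEM=2 BR=1, R=6, W=2
[1] MEM needs rd=2 wr=0: ok; after: ALU=1 MUL=1 MEM=1 BR=1, R=4, W=2
[2] MEM needs rd=1 wr=1: ok; after: ALU=1 MUL=1 MEM=0 BR=1, R=3, W=1
[3] ALU needs rd=2 wr=1: ok; after: ALU=0 MUL=1 MEM=0 BR=1, R=1, W=0
[4] ALU needs rd=1 wr=1: FU; after: ALU=0 MUL=1 MEM=0 BR=1, R=1, W=0
[5] ALU needs rd=2 wr=1: FU; after: ALU=0 MUL=1 MEM=0 BR=1, R=1, W=0
[6] MUL needs rd=1 wr=1: WR_PORT; after: ALU=0 MUL=1 MEM=0 BR=1, R=1, W=0

reason(slot 6) = WR_PORT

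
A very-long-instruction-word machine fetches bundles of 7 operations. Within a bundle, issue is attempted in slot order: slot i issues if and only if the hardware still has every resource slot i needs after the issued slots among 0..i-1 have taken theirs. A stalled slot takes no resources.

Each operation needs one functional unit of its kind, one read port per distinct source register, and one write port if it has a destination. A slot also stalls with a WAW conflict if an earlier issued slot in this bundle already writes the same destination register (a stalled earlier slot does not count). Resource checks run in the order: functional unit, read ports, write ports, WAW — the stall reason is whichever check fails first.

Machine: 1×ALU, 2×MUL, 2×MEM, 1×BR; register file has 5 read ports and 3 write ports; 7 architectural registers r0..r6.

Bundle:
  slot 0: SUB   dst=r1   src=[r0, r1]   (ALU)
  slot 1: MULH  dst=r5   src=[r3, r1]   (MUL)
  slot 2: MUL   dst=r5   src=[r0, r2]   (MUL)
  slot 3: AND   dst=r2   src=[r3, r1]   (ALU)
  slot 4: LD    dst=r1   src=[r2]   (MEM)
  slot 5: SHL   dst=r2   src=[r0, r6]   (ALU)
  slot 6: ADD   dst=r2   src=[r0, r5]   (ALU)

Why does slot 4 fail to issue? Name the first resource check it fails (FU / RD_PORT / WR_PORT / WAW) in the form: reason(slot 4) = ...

#0 ALU src=r0,r1 dispatched  <A:0 Mu:2 Ld:2 B:1 rd:3 wr:2>
#1 MUL src=r3,r1 dispatched  <A:0 Mu:1 Ld:2 B:1 rd:1 wr:1>
#2 MUL src=r0,r2 held:RD_PORT  <A:0 Mu:1 Ld:2 B:1 rd:1 wr:1>
#3 ALU src=r3,r1 held:FU  <A:0 Mu:1 Ld:2 B:1 rd:1 wr:1>
#4 MEM src=r2 held:WAW  <A:0 Mu:1 Ld:2 B:1 rd:1 wr:1>
#5 ALU src=r0,r6 held:FU  <A:0 Mu:1 Ld:2 B:1 rd:1 wr:1>
#6 ALU src=r0,r5 held:FU  <A:0 Mu:1 Ld:2 B:1 rd:1 wr:1>

reason(slot 4) = WAW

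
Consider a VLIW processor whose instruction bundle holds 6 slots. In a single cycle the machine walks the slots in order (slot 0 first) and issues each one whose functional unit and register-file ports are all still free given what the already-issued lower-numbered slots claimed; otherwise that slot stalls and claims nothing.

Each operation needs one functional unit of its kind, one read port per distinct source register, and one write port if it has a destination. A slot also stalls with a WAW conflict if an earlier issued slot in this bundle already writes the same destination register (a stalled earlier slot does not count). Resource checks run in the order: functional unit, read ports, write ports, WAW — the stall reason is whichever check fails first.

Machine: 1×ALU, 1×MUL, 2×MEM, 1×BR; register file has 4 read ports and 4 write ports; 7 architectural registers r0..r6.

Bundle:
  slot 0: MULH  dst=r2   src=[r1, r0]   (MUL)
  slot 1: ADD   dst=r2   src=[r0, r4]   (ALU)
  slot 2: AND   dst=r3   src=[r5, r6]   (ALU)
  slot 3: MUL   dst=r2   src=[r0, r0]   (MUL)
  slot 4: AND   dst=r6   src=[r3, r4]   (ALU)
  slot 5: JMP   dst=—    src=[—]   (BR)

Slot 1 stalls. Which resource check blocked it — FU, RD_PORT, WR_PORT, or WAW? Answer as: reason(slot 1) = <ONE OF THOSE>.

(0) want 1×MUL +2rd +1wr — yes → AL1|MU0|ME2|BR1|rd2|wr3
(1) want 1×ALU +2rd +1wr — WAW → AL1|MU0|ME2|BR1|rd2|wr3
(2) want 1×ALU +2rd +1wr — yes → AL0|MU0|ME2|BR1|rd0|wr2
(3) want 1×MUL +1rd +1wr — FU → AL0|MU0|ME2|BR1|rd0|wr2
(4) want 1×ALU +2rd +1wr — FU → AL0|MU0|ME2|BR1|rd0|wr2
(5) want 1×BR +0rd +0wr — yes → AL0|MU0|ME2|BR0|rd0|wr2

reason(slot 1) = WAW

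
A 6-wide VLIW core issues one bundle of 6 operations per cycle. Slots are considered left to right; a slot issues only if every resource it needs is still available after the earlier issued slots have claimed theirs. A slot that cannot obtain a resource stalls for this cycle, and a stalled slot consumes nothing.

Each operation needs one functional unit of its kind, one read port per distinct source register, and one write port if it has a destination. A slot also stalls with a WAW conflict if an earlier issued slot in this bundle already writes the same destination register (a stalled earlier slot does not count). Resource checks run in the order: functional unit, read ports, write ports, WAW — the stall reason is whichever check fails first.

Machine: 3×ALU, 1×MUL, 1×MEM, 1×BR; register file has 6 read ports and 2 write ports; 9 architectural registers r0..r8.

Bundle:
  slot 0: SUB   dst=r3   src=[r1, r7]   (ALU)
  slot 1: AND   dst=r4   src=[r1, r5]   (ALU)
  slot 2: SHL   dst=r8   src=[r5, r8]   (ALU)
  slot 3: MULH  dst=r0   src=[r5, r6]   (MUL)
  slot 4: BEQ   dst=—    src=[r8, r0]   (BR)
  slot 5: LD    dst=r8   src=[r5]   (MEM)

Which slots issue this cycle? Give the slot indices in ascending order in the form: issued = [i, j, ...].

[0] ALU needs rd=2 wr=1: ok; after: ALU=2 MUL=1 MEM=1 BR=1, R=4, W=1
[1] ALU needs rd=2 wr=1: ok; after: ALU=1 MUL=1 MEM=1 BR=1, R=2, W=0
[2] ALU needs rd=2 wr=1: WR_PORT; after: ALU=1 MUL=1 MEM=1 BR=1, R=2, W=0
[3] MUL needs rd=2 wr=1: WR_PORT; after: ALU=1 MUL=1 MEM=1 BR=1, R=2, W=0
[4] BR needs rd=2 wr=0: ok; after: ALU=1 MUL=1 MEM=1 BR=0, R=0, W=0
[5] MEM needs rd=1 wr=1: RD_PORT; after: ALU=1 MUL=1 MEM=1 BR=0, R=0, W=0

issued = [0, 1, 4]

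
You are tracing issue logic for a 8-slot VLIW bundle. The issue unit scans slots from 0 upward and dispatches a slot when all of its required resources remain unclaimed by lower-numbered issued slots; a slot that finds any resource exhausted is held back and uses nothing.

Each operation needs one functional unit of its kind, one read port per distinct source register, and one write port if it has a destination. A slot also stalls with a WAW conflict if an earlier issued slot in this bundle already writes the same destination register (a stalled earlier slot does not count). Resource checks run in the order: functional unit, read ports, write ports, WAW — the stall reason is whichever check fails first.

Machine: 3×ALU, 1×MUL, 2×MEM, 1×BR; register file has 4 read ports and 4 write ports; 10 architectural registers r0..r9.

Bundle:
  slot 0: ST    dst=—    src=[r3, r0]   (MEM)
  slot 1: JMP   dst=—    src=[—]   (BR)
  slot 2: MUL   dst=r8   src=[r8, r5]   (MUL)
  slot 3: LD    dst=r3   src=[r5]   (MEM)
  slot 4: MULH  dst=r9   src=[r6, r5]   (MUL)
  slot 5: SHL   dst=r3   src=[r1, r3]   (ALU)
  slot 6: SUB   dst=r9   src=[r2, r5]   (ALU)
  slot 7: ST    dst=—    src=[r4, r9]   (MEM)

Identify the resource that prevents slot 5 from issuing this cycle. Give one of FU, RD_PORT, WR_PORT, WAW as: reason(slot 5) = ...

reason(slot 5) = RD_PORT

[0] MEM needs rd=2 wr=0: ok; after: ALU=3 MUL=1 MEM=1 BR=1, R=2, W=4
[1] BR needs rd=0 wr=0: ok; after: ALU=3 MUL=1 MEM=1 BR=0, R=2, W=4
[2] MUL needs rd=2 wr=1: ok; after: ALU=3 MUL=0 MEM=1 BR=0, R=0, W=3
[3] MEM needs rd=1 wr=1: RD_PORT; after: ALU=3 MUL=0 MEM=1 BR=0, R=0, W=3
[4] MUL needs rd=2 wr=1: FU; after: ALU=3 MUL=0 MEM=1 BR=0, R=0, W=3
[5] ALU needs rd=2 wr=1: RD_PORT; after: ALU=3 MUL=0 MEM=1 BR=0, R=0, W=3
[6] ALU needs rd=2 wr=1: RD_PORT; after: ALU=3 MUL=0 MEM=1 BR=0, R=0, W=3
[7] MEM needs rd=2 wr=0: RD_PORT; after: ALU=3 MUL=0 MEM=1 BR=0, R=0, W=3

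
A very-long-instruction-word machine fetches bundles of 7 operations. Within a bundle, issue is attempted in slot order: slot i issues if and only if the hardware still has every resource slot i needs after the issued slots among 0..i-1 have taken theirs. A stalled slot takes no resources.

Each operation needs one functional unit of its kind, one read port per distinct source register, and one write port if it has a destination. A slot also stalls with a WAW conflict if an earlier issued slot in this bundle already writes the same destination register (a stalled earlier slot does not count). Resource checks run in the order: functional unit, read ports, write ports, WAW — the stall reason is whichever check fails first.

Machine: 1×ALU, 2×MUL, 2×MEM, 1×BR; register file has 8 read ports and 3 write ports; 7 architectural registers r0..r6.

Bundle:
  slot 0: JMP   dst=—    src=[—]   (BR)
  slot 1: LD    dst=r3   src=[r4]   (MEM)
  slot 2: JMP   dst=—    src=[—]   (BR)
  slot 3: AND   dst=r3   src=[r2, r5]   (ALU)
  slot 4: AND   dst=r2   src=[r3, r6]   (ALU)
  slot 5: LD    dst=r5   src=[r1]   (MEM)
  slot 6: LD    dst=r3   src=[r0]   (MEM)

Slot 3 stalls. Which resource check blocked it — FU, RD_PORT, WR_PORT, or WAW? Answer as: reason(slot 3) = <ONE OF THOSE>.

reason(slot 3) = WAW

#0 BR src=- dispatched  <A:1 Mu:2 Ld:2 B:0 rd:8 wr:3>
#1 MEM src=r4 dispatched  <A:1 Mu:2 Ld:1 B:0 rd:7 wr:2>
#2 BR src=- held:FU  <A:1 Mu:2 Ld:1 B:0 rd:7 wr:2>
#3 ALU src=r2,r5 held:WAW  <A:1 Mu:2 Ld:1 B:0 rd:7 wr:2>
#4 ALU src=r3,r6 dispatched  <A:0 Mu:2 Ld:1 B:0 rd:5 wr:1>
#5 MEM src=r1 dispatched  <A:0 Mu:2 Ld:0 B:0 rd:4 wr:0>
#6 MEM src=r0 held:FU  <A:0 Mu:2 Ld:0 B:0 rd:4 wr:0>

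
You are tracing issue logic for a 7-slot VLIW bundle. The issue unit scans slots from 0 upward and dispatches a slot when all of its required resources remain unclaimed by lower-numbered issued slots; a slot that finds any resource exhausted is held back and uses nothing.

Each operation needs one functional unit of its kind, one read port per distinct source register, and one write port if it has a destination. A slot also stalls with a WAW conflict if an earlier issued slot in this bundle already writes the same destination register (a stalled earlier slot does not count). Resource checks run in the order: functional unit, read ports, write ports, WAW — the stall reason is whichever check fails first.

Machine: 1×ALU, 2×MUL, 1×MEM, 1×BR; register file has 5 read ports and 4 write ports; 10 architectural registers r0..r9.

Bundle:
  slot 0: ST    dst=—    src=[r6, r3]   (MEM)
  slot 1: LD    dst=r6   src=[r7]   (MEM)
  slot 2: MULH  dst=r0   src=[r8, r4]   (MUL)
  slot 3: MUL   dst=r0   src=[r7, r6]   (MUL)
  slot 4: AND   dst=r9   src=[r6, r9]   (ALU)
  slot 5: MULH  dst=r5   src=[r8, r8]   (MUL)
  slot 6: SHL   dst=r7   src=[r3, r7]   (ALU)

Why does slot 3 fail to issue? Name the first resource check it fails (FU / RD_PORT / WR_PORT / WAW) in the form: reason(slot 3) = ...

reason(slot 3) = RD_PORT

[0] MEM needs rd=2 wr=0: ok; after: ALU=1 MUL=2 MEM=0 BR=1, R=3, W=4
[1] MEM needs rd=1 wr=1: FU; after: ALU=1 MUL=2 MEM=0 BR=1, R=3, W=4
[2] MUL needs rd=2 wr=1: ok; after: ALU=1 MUL=1 MEM=0 BR=1, R=1, W=3
[3] MUL needs rd=2 wr=1: RD_PORT; after: ALU=1 MUL=1 MEM=0 BR=1, R=1, W=3
[4] ALU needs rd=2 wr=1: RD_PORT; after: ALU=1 MUL=1 MEM=0 BR=1, R=1, W=3
[5] MUL needs rd=1 wr=1: ok; after: ALU=1 MUL=0 MEM=0 BR=1, R=0, W=2
[6] ALU needs rd=2 wr=1: RD_PORT; after: ALU=1 MUL=0 MEM=0 BR=1, R=0, W=2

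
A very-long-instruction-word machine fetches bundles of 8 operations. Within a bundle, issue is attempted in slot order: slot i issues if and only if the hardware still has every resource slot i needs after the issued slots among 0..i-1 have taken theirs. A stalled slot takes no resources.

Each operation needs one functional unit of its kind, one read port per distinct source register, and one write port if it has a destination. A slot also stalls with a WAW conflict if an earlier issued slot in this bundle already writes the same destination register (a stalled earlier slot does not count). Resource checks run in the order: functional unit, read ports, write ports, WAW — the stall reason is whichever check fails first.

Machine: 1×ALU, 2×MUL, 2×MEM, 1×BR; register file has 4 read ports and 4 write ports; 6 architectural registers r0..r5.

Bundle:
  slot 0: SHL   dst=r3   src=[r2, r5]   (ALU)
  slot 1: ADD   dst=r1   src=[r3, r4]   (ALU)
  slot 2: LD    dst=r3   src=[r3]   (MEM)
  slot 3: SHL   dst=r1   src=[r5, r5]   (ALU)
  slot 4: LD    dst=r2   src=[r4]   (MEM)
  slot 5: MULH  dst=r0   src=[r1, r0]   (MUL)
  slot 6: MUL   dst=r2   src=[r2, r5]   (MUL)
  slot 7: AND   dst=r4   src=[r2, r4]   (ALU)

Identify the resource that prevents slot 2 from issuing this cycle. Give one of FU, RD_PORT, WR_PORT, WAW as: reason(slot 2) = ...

[0] ALU needs rd=2 wr=1: ok; after: ALU=0 MUL=2 MEM=2 BR=1, R=2, W=3
[1] ALU needs rd=2 wr=1: FU; after: ALU=0 MUL=2 MEM=2 BR=1, R=2, W=3
[2] MEM needs rd=1 wr=1: WAW; after: ALU=0 MUL=2 MEM=2 BR=1, R=2, W=3
[3] ALU needs rd=1 wr=1: FU; after: ALU=0 MUL=2 MEM=2 BR=1, R=2, W=3
[4] MEM needs rd=1 wr=1: ok; after: ALU=0 MUL=2 MEM=1 BR=1, R=1, W=2
[5] MUL needs rd=2 wr=1: RD_PORT; after: ALU=0 MUL=2 MEM=1 BR=1, R=1, W=2
[6] MUL needs rd=2 wr=1: RD_PORT; after: ALU=0 MUL=2 MEM=1 BR=1, R=1, W=2
[7] ALU needs rd=2 wr=1: FU; after: ALU=0 MUL=2 MEM=1 BR=1, R=1, W=2

reason(slot 2) = WAW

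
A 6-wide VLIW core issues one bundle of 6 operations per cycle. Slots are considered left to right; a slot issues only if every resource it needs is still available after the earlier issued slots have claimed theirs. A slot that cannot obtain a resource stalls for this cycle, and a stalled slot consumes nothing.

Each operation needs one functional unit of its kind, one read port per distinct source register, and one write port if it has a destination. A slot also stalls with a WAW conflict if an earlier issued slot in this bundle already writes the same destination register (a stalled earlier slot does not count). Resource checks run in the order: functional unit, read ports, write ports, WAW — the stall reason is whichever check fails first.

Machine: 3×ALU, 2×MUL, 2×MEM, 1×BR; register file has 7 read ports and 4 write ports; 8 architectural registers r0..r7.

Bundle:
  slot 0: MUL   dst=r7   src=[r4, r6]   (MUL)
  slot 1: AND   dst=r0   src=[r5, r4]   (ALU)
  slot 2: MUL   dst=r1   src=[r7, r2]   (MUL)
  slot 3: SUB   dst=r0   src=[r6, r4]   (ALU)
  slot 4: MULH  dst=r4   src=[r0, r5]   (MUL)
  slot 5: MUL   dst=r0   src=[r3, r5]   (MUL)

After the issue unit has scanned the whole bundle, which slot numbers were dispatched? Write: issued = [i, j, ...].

(0) want 1×MUL +2rd +1wr — yes → AL3|MU1|ME2|BR1|rd5|wr3
(1) want 1×ALU +2rd +1wr — yes → AL2|MU1|ME2|BR1|rd3|wr2
(2) want 1×MUL +2rd +1wr — yes → AL2|MU0|ME2|BR1|rd1|wr1
(3) want 1×ALU +2rd +1wr — RD_PORT → AL2|MU0|ME2|BR1|rd1|wr1
(4) want 1×MUL +2rd +1wr — FU → AL2|MU0|ME2|BR1|rd1|wr1
(5) want 1×MUL +2rd +1wr — FU → AL2|MU0|ME2|BR1|rd1|wr1

issued = [0, 1, 2]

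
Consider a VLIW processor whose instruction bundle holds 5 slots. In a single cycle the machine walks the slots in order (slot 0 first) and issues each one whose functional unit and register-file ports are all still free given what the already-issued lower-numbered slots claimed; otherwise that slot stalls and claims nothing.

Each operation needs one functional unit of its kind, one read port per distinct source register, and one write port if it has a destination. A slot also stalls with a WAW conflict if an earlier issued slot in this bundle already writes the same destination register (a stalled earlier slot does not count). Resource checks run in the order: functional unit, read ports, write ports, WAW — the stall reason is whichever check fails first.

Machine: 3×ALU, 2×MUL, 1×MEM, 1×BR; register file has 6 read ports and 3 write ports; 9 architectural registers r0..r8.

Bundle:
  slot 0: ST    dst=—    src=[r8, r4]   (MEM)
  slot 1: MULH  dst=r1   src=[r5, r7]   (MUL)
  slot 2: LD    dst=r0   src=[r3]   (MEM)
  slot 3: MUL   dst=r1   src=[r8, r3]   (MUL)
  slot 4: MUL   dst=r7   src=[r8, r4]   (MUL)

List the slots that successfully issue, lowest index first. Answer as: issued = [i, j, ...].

issued = [0, 1, 4]

#0 MEM src=r8,r4 dispatched  <A:3 Mu:2 Ld:0 B:1 rd:4 wr:3>
#1 MUL src=r5,r7 dispatched  <A:3 Mu:1 Ld:0 B:1 rd:2 wr:2>
#2 MEM src=r3 held:FU  <A:3 Mu:1 Ld:0 B:1 rd:2 wr:2>
#3 MUL src=r8,r3 held:WAW  <A:3 Mu:1 Ld:0 B:1 rd:2 wr:2>
#4 MUL src=r8,r4 dispatched  <A:3 Mu:0 Ld:0 B:1 rd:0 wr:1>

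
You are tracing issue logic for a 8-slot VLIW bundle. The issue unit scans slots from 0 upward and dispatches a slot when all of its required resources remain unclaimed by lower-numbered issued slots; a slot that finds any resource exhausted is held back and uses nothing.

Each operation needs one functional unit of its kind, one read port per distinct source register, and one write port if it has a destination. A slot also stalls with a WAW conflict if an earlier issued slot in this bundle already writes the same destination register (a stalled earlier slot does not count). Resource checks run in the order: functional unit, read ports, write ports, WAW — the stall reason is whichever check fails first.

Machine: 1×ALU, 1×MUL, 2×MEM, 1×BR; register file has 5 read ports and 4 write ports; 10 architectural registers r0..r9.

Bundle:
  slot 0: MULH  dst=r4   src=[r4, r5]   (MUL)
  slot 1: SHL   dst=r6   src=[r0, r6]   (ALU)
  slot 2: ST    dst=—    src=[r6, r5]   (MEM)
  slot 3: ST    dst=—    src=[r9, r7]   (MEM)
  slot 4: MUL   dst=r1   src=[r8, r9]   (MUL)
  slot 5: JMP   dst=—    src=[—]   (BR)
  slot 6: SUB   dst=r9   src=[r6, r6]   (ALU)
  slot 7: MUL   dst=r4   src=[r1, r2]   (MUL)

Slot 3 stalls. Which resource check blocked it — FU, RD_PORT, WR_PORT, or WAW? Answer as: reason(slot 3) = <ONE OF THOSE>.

reason(slot 3) = RD_PORT

[0] MUL needs rd=2 wr=1: ok; after: ALU=1 MUL=0 MEM=2 BR=1, R=3, W=3
[1] ALU needs rd=2 wr=1: ok; after: ALU=0 MUL=0 MEM=2 BR=1, R=1, W=2
[2] MEM needs rd=2 wr=0: RD_PORT; after: ALU=0 MUL=0 MEM=2 BR=1, R=1, W=2
[3] MEM needs rd=2 wr=0: RD_PORT; after: ALU=0 MUL=0 MEM=2 BR=1, R=1, W=2
[4] MUL needs rd=2 wr=1: FU; after: ALU=0 MUL=0 MEM=2 BR=1, R=1, W=2
[5] BR needs rd=0 wr=0: ok; after: ALU=0 MUL=0 MEM=2 BR=0, R=1, W=2
[6] ALU needs rd=1 wr=1: FU; after: ALU=0 MUL=0 MEM=2 BR=0, R=1, W=2
[7] MUL needs rd=2 wr=1: FU; after: ALU=0 MUL=0 MEM=2 BR=0, R=1, W=2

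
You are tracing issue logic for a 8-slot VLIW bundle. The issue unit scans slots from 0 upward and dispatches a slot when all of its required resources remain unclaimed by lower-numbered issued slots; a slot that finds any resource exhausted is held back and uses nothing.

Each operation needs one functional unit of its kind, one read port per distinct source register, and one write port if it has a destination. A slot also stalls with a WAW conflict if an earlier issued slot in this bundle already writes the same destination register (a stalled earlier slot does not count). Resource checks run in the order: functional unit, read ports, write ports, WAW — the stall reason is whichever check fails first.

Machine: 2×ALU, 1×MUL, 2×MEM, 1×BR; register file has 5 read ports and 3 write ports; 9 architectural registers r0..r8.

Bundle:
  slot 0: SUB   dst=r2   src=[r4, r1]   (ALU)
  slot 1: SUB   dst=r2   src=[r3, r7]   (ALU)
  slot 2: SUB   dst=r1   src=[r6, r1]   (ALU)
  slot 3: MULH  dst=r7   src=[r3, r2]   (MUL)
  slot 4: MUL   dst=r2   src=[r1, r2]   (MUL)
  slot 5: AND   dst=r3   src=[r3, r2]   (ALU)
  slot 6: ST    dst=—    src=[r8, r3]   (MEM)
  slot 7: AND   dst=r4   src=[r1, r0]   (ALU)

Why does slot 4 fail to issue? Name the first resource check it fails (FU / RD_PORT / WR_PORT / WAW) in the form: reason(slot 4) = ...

reason(slot 4) = RD_PORT

  0. ALU→r2 ⇒ go  {1A/1Mu/2Ld/1B | 3r 2w}
  1. ALU→r2 ⇒ no(WAW)  {1A/1Mu/2Ld/1B | 3r 2w}
  2. ALU→r1 ⇒ go  {0A/1Mu/2Ld/1B | 1r 1w}
  3. MUL→r7 ⇒ no(RD_PORT)  {0A/1Mu/2Ld/1B | 1r 1w}
  4. MUL→r2 ⇒ no(RD_PORT)  {0A/1Mu/2Ld/1B | 1r 1w}
  5. ALU→r3 ⇒ no(FU)  {0A/1Mu/2Ld/1B | 1r 1w}
  6. MEM ⇒ no(RD_PORT)  {0A/1Mu/2Ld/1B | 1r 1w}
  7. ALU→r4 ⇒ no(FU)  {0A/1Mu/2Ld/1B | 1r 1w}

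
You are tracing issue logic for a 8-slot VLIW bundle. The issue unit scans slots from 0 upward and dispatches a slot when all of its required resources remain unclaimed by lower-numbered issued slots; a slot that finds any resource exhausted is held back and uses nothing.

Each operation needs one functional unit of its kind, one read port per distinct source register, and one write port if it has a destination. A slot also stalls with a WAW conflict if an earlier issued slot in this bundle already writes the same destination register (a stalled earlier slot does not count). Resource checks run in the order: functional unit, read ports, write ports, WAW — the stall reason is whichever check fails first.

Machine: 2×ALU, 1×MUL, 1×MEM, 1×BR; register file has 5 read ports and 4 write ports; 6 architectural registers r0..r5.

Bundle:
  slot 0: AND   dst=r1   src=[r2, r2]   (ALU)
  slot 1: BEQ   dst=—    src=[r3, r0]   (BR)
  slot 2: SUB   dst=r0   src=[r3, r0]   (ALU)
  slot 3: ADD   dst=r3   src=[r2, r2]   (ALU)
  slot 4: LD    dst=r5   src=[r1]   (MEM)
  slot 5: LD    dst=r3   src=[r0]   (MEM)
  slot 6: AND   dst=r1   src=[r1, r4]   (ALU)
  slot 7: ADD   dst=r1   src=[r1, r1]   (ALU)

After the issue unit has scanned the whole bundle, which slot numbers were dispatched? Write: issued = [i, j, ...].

slot 0 (ALU): ISSUE — free A1,Mu1,Ld1,B1 rp4 wp3
slot 1 (BR): ISSUE — free A1,Mu1,Ld1,B0 rp2 wp3
slot 2 (ALU): ISSUE — free A0,Mu1,Ld1,B0 rp0 wp2
slot 3 (ALU): stall FU — free A0,Mu1,Ld1,B0 rp0 wp2
slot 4 (MEM): stall RD_PORT — free A0,Mu1,Ld1,B0 rp0 wp2
slot 5 (MEM): stall RD_PORT — free A0,Mu1,Ld1,B0 rp0 wp2
slot 6 (ALU): stall FU — free A0,Mu1,Ld1,B0 rp0 wp2
slot 7 (ALU): stall FU — free A0,Mu1,Ld1,B0 rp0 wp2

issued = [0, 1, 2]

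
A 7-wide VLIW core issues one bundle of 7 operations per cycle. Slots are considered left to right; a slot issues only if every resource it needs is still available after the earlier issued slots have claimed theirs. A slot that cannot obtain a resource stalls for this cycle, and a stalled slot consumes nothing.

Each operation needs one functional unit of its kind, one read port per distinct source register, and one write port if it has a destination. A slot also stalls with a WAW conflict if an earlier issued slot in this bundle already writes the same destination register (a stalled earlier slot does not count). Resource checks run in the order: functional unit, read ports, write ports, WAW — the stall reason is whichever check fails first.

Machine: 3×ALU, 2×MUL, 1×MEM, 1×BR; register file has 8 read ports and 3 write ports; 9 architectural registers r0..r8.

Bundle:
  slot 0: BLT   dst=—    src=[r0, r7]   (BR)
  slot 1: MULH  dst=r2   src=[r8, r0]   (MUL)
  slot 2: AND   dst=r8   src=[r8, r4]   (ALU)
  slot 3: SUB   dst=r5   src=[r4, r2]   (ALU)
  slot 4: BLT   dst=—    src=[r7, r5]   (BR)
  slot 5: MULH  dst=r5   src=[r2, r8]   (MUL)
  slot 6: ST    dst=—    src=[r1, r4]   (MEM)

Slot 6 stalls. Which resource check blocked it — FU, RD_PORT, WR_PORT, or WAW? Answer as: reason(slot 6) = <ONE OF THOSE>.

slot 0 (BR): ISSUE — free A3,Mu2,Ld1,B0 rp6 wp3
slot 1 (MUL): ISSUE — free A3,Mu1,Ld1,B0 rp4 wp2
slot 2 (ALU): ISSUE — free A2,Mu1,Ld1,B0 rp2 wp1
slot 3 (ALU): ISSUE — free A1,Mu1,Ld1,B0 rp0 wp0
slot 4 (BR): stall FU — free A1,Mu1,Ld1,B0 rp0 wp0
slot 5 (MUL): stall RD_PORT — free A1,Mu1,Ld1,B0 rp0 wp0
slot 6 (MEM): stall RD_PORT — free A1,Mu1,Ld1,B0 rp0 wp0

reason(slot 6) = RD_PORT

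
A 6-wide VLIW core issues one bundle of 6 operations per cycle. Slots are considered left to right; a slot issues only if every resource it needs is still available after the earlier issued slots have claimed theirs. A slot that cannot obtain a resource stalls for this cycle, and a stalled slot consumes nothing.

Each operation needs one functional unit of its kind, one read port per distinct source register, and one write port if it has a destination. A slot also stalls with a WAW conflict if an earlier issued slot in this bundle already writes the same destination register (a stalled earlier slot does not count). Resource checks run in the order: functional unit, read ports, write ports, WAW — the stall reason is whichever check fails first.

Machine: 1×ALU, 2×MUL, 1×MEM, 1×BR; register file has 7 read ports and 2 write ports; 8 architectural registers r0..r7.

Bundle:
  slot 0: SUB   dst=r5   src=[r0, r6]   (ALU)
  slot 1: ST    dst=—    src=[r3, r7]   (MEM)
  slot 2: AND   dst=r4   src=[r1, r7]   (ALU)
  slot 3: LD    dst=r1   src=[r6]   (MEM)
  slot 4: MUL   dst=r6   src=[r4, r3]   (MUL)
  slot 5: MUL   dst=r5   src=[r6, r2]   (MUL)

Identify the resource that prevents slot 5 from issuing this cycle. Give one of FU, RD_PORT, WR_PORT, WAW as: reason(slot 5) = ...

[0] ALU needs rd=2 wr=1: ok; after: ALU=0 MUL=2 MEM=1 BR=1, R=5, W=1
[1] MEM needs rd=2 wr=0: ok; after: ALU=0 MUL=2 MEM=0 BR=1, R=3, W=1
[2] ALU needs rd=2 wr=1: FU; after: ALU=0 MUL=2 MEM=0 BR=1, R=3, W=1
[3] MEM needs rd=1 wr=1: FU; after: ALU=0 MUL=2 MEM=0 BR=1, R=3, W=1
[4] MUL needs rd=2 wr=1: ok; after: ALU=0 MUL=1 MEM=0 BR=1, R=1, W=0
[5] MUL needs rd=2 wr=1: RD_PORT; after: ALU=0 MUL=1 MEM=0 BR=1, R=1, W=0

reason(slot 5) = RD_PORT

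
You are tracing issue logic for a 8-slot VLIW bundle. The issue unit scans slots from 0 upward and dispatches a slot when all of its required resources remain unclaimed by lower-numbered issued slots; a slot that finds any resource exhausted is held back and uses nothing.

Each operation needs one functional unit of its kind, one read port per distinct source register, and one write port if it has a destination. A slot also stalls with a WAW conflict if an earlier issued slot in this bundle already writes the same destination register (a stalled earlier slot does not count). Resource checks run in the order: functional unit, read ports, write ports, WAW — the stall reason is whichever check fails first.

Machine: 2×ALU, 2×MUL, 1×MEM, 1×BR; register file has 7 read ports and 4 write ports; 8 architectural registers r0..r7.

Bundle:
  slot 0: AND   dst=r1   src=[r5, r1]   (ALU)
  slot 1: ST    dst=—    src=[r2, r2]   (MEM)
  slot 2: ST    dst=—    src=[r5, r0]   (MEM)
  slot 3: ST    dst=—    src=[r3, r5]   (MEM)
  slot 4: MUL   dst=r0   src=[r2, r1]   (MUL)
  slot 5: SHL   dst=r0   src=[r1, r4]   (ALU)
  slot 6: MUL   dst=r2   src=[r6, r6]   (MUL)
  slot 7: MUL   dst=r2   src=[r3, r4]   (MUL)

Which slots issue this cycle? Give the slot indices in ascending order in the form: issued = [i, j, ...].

issued = [0, 1, 4, 6]

  0. ALU→r1 ⇒ go  {1A/2Mu/1Ld/1B | 5r 3w}
  1. MEM ⇒ go  {1A/2Mu/0Ld/1B | 4r 3w}
  2. MEM ⇒ no(FU)  {1A/2Mu/0Ld/1B | 4r 3w}
  3. MEM ⇒ no(FU)  {1A/2Mu/0Ld/1B | 4r 3w}
  4. MUL→r0 ⇒ go  {1A/1Mu/0Ld/1B | 2r 2w}
  5. ALU→r0 ⇒ no(WAW)  {1A/1Mu/0Ld/1B | 2r 2w}
  6. MUL→r2 ⇒ go  {1A/0Mu/0Ld/1B | 1r 1w}
  7. MUL→r2 ⇒ no(FU)  {1A/0Mu/0Ld/1B | 1r 1w}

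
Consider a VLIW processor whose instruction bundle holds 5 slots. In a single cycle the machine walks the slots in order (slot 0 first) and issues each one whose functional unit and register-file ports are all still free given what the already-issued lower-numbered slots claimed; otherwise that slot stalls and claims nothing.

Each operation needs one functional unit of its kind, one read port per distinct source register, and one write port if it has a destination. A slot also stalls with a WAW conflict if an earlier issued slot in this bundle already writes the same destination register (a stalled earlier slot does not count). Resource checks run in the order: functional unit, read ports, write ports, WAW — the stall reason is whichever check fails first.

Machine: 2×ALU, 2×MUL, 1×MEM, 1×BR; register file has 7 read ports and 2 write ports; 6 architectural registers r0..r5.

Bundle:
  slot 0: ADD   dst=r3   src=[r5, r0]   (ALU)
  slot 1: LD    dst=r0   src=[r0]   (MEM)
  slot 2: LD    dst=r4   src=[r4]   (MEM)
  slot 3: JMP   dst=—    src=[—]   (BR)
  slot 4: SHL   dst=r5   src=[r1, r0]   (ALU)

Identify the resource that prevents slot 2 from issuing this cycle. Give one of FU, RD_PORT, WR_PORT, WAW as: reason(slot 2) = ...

slot 0 (ALU): ISSUE — free A1,Mu2,Ld1,B1 rp5 wp1
slot 1 (MEM): ISSUE — free A1,Mu2,Ld0,B1 rp4 wp0
slot 2 (MEM): stall FU — free A1,Mu2,Ld0,B1 rp4 wp0
slot 3 (BR): ISSUE — free A1,Mu2,Ld0,B0 rp4 wp0
slot 4 (ALU): stall WR_PORT — free A1,Mu2,Ld0,B0 rp4 wp0

reason(slot 2) = FU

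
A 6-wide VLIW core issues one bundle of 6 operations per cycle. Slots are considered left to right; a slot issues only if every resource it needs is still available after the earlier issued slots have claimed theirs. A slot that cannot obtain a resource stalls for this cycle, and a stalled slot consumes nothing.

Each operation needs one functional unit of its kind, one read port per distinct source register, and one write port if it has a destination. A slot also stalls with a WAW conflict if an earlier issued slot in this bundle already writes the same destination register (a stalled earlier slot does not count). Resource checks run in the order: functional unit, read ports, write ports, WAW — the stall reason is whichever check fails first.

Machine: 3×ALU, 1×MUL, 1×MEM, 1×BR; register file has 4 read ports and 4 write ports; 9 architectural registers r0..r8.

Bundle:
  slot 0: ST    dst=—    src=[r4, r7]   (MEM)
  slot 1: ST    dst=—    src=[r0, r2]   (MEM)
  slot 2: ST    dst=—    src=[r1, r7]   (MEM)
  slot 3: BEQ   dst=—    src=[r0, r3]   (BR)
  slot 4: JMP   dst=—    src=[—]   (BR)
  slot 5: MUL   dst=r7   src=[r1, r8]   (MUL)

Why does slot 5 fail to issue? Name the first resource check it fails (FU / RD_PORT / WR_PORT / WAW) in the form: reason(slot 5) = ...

reason(slot 5) = RD_PORT

#0 MEM src=r4,r7 dispatched  <A:3 Mu:1 Ld:0 B:1 rd:2 wr:4>
#1 MEM src=r0,r2 held:FU  <A:3 Mu:1 Ld:0 B:1 rd:2 wr:4>
#2 MEM src=r1,r7 held:FU  <A:3 Mu:1 Ld:0 B:1 rd:2 wr:4>
#3 BR src=r0,r3 dispatched  <A:3 Mu:1 Ld:0 B:0 rd:0 wr:4>
#4 BR src=- held:FU  <A:3 Mu:1 Ld:0 B:0 rd:0 wr:4>
#5 MUL src=r1,r8 held:RD_PORT  <A:3 Mu:1 Ld:0 B:0 rd:0 wr:4>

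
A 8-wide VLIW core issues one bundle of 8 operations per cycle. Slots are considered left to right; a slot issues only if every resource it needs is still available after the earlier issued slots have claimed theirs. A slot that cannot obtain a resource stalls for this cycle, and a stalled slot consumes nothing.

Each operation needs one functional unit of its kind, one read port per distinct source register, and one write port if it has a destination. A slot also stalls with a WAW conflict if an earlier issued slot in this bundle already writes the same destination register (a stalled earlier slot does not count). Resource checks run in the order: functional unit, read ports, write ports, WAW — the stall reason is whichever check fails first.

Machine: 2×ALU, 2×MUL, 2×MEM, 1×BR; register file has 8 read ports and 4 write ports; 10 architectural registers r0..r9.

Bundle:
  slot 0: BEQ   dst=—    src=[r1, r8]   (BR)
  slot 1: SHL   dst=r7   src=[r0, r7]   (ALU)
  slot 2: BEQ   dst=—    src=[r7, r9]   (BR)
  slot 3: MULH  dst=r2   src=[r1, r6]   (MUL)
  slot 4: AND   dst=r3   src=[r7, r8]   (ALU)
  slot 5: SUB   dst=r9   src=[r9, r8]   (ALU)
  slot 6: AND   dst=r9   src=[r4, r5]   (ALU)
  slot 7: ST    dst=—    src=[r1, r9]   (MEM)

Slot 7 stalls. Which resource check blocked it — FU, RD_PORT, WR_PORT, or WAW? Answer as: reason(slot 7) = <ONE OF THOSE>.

reason(slot 7) = RD_PORT

[0] BR needs rd=2 wr=0: ok; after: ALU=2 MUL=2 MEM=2 BR=0, R=6, W=4
[1] ALU needs rd=2 wr=1: ok; after: ALU=1 MUL=2 MEM=2 BR=0, R=4, W=3
[2] BR needs rd=2 wr=0: FU; after: ALU=1 MUL=2 MEM=2 BR=0, R=4, W=3
[3] MUL needs rd=2 wr=1: ok; after: ALU=1 MUL=1 MEM=2 BR=0, R=2, W=2
[4] ALU needs rd=2 wr=1: ok; after: ALU=0 MUL=1 MEM=2 BR=0, R=0, W=1
[5] ALU needs rd=2 wr=1: FU; after: ALU=0 MUL=1 MEM=2 BR=0, R=0, W=1
[6] ALU needs rd=2 wr=1: FU; after: ALU=0 MUL=1 MEM=2 BR=0, R=0, W=1
[7] MEM needs rd=2 wr=0: RD_PORT; after: ALU=0 MUL=1 MEM=2 BR=0, R=0, W=1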